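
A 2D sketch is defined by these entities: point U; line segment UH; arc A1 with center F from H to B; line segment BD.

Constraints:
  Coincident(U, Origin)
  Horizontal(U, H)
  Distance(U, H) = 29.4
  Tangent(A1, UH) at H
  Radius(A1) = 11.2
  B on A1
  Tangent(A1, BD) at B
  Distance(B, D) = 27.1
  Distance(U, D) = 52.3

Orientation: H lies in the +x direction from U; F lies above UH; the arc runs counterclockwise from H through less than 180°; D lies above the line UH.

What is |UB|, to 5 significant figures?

42.612

Checks: |UH| = 29.40 ✓; |FB| = 11.20 ✓; ∠(FB, BD) = 90.00° ✓; |BD| = 27.10 ✓; |UD| = 52.30 ✓.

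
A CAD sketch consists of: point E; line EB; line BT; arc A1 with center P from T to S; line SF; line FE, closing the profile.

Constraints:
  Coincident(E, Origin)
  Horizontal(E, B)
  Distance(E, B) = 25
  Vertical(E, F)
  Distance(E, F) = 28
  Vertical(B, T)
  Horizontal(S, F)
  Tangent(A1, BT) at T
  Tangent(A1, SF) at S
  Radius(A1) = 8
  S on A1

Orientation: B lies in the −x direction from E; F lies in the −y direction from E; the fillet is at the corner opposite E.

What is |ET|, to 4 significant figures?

32.02

E is at the origin; E and B share the same y with |EB| = 25.0 and B on the −x side, so B = (-25.00, 0.000). E and F share the same x with |EF| = 28.0 and F on the −y side, so F = (0.000, -28.00). The virtual corner opposite E is at (-25.00, -28.00). Since A1 is tangent to BT there, PT ⟂ BT and since A1 is tangent to SF there, PS ⟂ SF, with radius 8.0, so the center P sits 8.0 in from both sides at P = (-17.00, -20.00). That places the tangent points at T = (-25.00, -20.00) on BT and S = (-17.00, -28.00) on SF. Then |ET| = |T − E| = 32.02.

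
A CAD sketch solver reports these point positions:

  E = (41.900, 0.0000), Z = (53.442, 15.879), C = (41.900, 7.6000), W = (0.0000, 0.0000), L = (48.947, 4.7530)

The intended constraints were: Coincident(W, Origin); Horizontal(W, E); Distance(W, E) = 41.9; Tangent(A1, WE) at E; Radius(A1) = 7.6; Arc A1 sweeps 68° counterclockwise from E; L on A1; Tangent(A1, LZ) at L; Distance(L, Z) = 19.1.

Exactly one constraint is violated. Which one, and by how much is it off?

Distance(L, Z) = 19.1 — off by 7.10.

W = (0.00, 0.00) ✓; W.y = 0.00, E.y = 0.00 ✓; |WE| = 41.90 ✓; ∠(CE, EW) = 90.00° ✓; |CE| = 7.600 ✓; bearing(C→L) − bearing(C→E) = 68.00° ✓; |CL| = 7.600 ✓; ∠(CL, LZ) = 90.00° ✓; |LZ| = 12.00 ✗.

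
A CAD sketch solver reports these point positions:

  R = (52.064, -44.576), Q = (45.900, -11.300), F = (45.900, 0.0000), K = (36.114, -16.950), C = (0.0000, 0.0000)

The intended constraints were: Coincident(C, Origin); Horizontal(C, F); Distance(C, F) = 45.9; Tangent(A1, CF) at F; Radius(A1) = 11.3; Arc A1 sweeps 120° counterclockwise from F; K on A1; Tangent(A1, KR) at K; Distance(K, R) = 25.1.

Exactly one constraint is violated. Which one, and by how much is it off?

Distance(K, R) = 25.1 — off by 6.80.

C = (0.00, 0.00) ✓; C.y = 0.00, F.y = 0.00 ✓; |CF| = 45.90 ✓; ∠(QF, FC) = 90.00° ✓; |QF| = 11.30 ✓; bearing(Q→K) − bearing(Q→F) = 120.0° ✓; |QK| = 11.30 ✓; ∠(QK, KR) = 90.00° ✓; |KR| = 31.90 ✗.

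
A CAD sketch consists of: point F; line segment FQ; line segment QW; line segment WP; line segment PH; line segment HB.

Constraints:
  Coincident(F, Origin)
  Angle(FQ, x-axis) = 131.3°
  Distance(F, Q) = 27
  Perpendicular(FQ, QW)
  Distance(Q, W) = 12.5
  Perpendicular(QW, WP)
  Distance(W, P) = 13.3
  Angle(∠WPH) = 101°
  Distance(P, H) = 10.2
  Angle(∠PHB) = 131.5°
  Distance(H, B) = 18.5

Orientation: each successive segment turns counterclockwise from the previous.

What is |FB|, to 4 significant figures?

26.04

F is at the origin; FQ runs at 131.3° with length 27.0, so Q = (-17.82, 20.28). FQ is perpendicular to QW, so QW runs at -138.7°; with |QW| = 12.5, W = (-27.21, 12.03). The perpendicularity gives WP at right angles to QW, so WP runs at -48.70°; with |WP| = 13.3, P = (-18.43, 2.042). ∠WPH = 101.0° gives PH at 30.30° from the x-axis; with |PH| = 10.2, H = (-9.626, 7.188). ∠PHB = 131.5° gives HB at 78.80° from the x-axis; with |HB| = 18.5, B = (-6.033, 25.34). Then |FB| = |B − F| = 26.04.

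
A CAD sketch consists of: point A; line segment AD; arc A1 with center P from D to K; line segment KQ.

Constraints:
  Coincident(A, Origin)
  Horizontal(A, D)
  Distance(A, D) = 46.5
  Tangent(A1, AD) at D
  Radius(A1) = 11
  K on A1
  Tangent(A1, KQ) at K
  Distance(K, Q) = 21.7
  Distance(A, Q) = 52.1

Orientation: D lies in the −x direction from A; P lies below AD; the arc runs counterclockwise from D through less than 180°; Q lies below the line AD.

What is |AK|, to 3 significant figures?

57.5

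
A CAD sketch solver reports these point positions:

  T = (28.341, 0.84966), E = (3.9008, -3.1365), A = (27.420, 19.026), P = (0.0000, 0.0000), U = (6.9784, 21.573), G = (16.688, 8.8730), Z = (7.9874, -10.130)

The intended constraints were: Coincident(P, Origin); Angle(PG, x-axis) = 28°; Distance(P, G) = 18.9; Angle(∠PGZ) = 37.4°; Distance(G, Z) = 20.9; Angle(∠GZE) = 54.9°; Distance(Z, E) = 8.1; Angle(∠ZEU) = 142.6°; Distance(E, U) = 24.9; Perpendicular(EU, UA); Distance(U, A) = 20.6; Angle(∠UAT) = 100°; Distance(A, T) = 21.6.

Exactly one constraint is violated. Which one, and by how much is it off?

Distance(A, T) = 21.6 — off by 3.40.

P = (0.00, 0.00) ✓; PG at 28.00° ✓; |PG| = 18.90 ✓; ∠PGZ = 37.40° ✓; |GZ| = 20.90 ✓; ∠GZE = 54.90° ✓; |ZE| = 8.100 ✓; ∠ZEU = 142.6° ✓; |EU| = 24.90 ✓; ∠(EU, UA) = 90.00° ✓; |UA| = 20.60 ✓; ∠UAT = 100.0° ✓; |AT| = 18.20 ✗.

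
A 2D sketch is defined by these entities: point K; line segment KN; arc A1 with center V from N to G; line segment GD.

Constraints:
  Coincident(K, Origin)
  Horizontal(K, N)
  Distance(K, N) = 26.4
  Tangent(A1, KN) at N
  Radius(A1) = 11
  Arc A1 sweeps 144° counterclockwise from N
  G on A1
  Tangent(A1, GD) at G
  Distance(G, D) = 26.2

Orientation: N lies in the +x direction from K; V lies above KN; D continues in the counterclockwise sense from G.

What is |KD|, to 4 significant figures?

37.18

K is at the origin; K and N share the same y with |KN| = 26.4 and N on the +x side, so N = (26.40, 0.000). The tangent condition forces VN to be normal to KN, so V = N + (0, 11) = (26.40, 11.00). On A1, N sits at bearing -90° from V; a 144° counterclockwise sweep puts G at bearing 54°, so G = V + 11.0·(cos 54°, sin 54°) = (32.87, 19.90). The tangent condition forces VG to be normal to GD, so GD runs along (−sin 54°, cos 54°); with |GD| = 26.2, D = (11.67, 35.30). Then |KD| = |D − K| = 37.18.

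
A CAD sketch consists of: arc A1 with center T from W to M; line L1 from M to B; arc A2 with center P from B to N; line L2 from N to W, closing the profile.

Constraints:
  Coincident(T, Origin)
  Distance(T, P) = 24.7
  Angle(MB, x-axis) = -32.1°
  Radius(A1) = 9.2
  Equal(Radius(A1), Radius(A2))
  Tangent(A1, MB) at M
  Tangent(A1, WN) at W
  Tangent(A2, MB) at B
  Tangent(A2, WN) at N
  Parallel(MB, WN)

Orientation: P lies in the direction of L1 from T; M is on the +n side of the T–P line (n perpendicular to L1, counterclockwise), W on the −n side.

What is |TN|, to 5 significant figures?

26.358

The slot axis is L1's direction at -32.1°, so u = (cos -32.1°, sin -32.1°) = (0.84712, -0.53140) and n = (−sin -32.1°, cos -32.1°) = (0.53140, 0.84712). T is at the origin and P lies 24.7 along u from T, so P = 24.7·u = (20.924, -13.126). Tangency of A1 to both parallel lines with radius 9.2 puts M and W at T ± 9.2·n: M = (4.8889, 7.7935), W = (-4.8889, -7.7935). Equal radii place B and N the same way about P: B = P + 9.2·n = (25.813, -5.3320), N = P − 9.2·n = (16.035, -20.919). Then |TN| = |N − T| = 26.358.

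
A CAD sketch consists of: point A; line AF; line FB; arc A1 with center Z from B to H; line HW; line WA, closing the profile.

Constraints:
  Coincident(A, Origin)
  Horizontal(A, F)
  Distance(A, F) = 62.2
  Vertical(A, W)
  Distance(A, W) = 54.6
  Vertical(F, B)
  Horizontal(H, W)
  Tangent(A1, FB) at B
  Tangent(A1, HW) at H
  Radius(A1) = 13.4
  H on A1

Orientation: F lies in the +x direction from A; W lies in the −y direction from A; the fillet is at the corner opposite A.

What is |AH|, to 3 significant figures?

73.2

A is at the origin; A and F share the same y with |AF| = 62.2 and F on the +x side, so F = (62.2, 0.00). A and W share the same x with |AW| = 54.6 and W on the −y side, so W = (0.00, -54.6). The virtual corner opposite A is at (62.2, -54.6). Tangency of A1 to FB means the radius ZB is perpendicular to FB and since A1 is tangent to HW there, ZH ⟂ HW, with radius 13.4, so the center Z sits 13.4 in from both sides at Z = (48.8, -41.2). That places the tangent points at B = (62.2, -41.2) on FB and H = (48.8, -54.6) on HW. Then |AH| = |H − A| = 73.2.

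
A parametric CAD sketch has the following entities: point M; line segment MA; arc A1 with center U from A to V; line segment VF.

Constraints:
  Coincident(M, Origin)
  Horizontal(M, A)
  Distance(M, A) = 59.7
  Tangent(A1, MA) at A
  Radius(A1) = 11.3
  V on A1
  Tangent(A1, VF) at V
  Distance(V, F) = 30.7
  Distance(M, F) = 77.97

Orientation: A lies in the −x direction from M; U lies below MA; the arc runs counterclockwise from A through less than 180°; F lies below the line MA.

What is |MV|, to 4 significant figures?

72.06

Checks: |UV| = 11.30 ✓; ∠(UV, VF) = 90.00° ✓; |VF| = 30.70 ✓; |MF| = 77.97 ✓.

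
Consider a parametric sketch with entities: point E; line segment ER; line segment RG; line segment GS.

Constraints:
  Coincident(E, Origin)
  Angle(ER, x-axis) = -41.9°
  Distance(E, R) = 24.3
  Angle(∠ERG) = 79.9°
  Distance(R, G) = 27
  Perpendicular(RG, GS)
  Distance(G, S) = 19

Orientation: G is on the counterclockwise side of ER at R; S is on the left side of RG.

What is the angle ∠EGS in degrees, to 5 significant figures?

43.545°

∠ERG = 79.9°, so RG runs at -41.9° + (180° − 79.9°) = 58.200° from the x-axis; with |RG| = 27.0, G = R + 27.0·(cos 58.200°, sin 58.200°) = (32.315, 6.7188). RG ⟂ GS; with |GS| = 19.0 on the left of RG, S = G + 19.0·(-0.84989, 0.52696) = (16.167, 16.731). Then cos ∠EGS = GE·GS / (|GE||GS|), giving 43.545°.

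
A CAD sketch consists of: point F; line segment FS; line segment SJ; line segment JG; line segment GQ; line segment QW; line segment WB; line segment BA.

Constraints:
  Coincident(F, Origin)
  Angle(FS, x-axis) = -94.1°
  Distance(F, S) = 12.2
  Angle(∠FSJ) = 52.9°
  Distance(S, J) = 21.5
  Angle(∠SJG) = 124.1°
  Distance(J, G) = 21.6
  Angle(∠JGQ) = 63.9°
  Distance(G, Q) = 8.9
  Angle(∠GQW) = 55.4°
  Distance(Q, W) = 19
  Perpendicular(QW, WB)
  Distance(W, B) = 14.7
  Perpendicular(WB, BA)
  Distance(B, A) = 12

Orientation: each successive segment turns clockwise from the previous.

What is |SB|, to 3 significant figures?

47.3

F is at the origin; FS runs at -94.1° with length 12.2, so S = (-0.872, -12.2). ∠FSJ = 52.9° gives SJ at 139° from the x-axis; with |SJ| = 21.5, J = (-17.0, 1.99). ∠SJG = 124.1° gives JG at 82.9° from the x-axis; with |JG| = 21.6, G = (-14.4, 23.4). ∠JGQ = 63.9° gives GQ at -33.2° from the x-axis; with |GQ| = 8.9, Q = (-6.93, 18.6). ∠GQW = 55.4° gives QW at -158° from the x-axis; with |QW| = 19.0, W = (-24.5, 11.4). QW ⟂ WB, so WB runs at 112°; with |WB| = 14.7, B = (-30.1, 25.0). Then |SB| = |B − S| = 47.3.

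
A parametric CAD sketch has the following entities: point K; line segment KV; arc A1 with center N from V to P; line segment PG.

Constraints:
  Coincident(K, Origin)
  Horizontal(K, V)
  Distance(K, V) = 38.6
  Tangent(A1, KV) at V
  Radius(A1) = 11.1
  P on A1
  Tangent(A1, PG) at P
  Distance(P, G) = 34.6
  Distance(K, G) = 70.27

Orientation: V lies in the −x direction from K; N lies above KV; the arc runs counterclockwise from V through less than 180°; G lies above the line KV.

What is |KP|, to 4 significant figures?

36.14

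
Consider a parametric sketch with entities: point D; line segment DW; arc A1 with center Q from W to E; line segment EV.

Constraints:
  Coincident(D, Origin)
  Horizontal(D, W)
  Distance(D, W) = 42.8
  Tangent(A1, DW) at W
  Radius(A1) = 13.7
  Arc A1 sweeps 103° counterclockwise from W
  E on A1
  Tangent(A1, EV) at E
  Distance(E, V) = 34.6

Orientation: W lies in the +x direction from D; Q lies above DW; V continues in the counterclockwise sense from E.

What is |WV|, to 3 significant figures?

50.8

D is at the origin; D and W share the same y with |DW| = 42.8 and W on the +x side, so W = (42.8, 0.00). A1 meets DW tangentially, so QW is at right angles to DW, so Q = W + (0, 13.7) = (42.8, 13.7). On A1, W sits at bearing -90° from Q; a 103° counterclockwise sweep puts E at bearing 13°, so E = Q + 13.7·(cos 13°, sin 13°) = (56.1, 16.8). The tangent condition forces QE to be normal to EV, so EV runs along (−sin 13°, cos 13°); with |EV| = 34.6, V = (48.4, 50.5). Then |WV| = |V − W| = 50.8.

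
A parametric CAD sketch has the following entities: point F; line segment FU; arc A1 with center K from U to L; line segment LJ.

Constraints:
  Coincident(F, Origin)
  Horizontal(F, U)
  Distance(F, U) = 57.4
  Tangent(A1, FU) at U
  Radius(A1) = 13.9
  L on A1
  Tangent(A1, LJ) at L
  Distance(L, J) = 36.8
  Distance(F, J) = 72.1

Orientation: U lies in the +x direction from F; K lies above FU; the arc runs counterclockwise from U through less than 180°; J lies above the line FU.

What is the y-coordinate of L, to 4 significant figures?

21.33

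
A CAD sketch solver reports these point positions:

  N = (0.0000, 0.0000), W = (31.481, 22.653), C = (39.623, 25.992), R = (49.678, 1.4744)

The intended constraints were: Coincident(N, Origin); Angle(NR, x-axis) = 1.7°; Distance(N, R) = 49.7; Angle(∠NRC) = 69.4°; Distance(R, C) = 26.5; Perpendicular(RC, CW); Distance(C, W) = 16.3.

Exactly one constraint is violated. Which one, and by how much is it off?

Distance(C, W) = 16.3 — off by 7.50.

N = (0.00, 0.00) ✓; NR at 1.700° ✓; |NR| = 49.70 ✓; ∠NRC = 69.40° ✓; |RC| = 26.50 ✓; ∠(RC, CW) = 90.00° ✓; |CW| = 8.800 ✗.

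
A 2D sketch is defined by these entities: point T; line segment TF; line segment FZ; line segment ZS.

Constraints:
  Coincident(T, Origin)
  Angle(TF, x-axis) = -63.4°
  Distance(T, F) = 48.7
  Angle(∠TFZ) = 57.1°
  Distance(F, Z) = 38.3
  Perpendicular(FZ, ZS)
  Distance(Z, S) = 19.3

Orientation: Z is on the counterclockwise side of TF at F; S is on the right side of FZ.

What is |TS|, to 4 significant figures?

61.34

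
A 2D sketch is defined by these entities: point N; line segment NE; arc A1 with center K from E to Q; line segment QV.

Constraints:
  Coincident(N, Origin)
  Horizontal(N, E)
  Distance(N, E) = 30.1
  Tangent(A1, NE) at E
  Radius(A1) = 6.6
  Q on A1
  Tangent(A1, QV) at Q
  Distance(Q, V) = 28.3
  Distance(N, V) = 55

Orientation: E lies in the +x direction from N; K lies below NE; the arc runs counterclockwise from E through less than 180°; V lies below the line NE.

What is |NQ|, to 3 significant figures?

27.7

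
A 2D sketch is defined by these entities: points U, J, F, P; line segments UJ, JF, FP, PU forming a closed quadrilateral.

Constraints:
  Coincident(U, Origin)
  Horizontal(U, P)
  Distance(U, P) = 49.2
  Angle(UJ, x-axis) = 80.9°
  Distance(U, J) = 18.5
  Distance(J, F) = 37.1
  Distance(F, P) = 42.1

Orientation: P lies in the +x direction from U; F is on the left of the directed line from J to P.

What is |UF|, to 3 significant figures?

51.6

Checks: |JF| = 37.10 ✓; |FP| = 42.10 ✓.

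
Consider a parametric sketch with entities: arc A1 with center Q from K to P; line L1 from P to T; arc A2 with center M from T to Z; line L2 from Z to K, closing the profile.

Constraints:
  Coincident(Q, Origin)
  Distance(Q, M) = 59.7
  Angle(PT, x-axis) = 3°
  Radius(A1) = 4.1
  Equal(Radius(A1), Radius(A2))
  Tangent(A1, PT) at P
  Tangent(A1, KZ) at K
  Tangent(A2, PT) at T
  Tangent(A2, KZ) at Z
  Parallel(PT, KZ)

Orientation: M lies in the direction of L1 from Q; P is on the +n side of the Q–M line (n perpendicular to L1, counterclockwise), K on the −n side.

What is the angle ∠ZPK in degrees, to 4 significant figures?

82.18°

Tangency of A1 to both parallel lines with radius 4.1 puts P and K at Q ± 4.1·n: P = (-0.2146, 4.094), K = (0.2146, -4.094). Equal radii place T and Z the same way about M: T = M + 4.1·n = (59.40, 7.219), Z = M − 4.1·n = (59.83, -0.9699). Then cos ∠ZPK = PZ·PK / (|PZ||PK|), giving 82.18°.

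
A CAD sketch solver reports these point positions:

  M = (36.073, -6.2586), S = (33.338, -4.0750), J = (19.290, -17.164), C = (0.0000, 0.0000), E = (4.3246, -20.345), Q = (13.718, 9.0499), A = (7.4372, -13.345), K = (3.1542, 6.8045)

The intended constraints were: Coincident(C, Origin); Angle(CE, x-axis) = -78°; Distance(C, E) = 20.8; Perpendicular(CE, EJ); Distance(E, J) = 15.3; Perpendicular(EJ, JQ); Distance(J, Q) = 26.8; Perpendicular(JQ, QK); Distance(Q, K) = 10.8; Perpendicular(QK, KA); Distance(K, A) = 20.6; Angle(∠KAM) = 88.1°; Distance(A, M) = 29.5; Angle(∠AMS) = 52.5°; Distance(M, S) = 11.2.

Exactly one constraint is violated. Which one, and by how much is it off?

Distance(M, S) = 11.2 — off by 7.70.

C = (0.00, 0.00) ✓; CE at -78.00° ✓; |CE| = 20.80 ✓; ∠(CE, EJ) = 90.00° ✓; |EJ| = 15.30 ✓; ∠(EJ, JQ) = 90.00° ✓; |JQ| = 26.80 ✓; ∠(JQ, QK) = 90.00° ✓; |QK| = 10.80 ✓; ∠(QK, KA) = 90.00° ✓; |KA| = 20.60 ✓; ∠KAM = 88.10° ✓; |AM| = 29.50 ✓; ∠AMS = 52.50° ✓; |MS| = 3.500 ✗.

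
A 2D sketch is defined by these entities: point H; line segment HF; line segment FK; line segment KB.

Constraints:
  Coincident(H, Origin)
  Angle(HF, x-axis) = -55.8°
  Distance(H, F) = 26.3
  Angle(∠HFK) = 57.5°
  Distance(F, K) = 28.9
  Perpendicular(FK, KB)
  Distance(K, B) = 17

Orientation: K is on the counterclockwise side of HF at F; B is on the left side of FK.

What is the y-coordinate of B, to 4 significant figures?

11.52

H is at the origin; HF runs at -55.8° with length 26.3, so F = 26.3·(cos -55.8°, sin -55.8°) = (14.78, -21.75). ∠HFK = 57.5°, so FK runs at -55.8° + (180° − 57.5°) = 66.70° from the x-axis; with |FK| = 28.9, K = F + 28.9·(cos 66.70°, sin 66.70°) = (26.21, 4.791). FK ⟂ KB; with |KB| = 17.0 on the left of FK, B = K + 17.0·(-0.9184, 0.3955) = (10.60, 11.52). So B.y = 11.52.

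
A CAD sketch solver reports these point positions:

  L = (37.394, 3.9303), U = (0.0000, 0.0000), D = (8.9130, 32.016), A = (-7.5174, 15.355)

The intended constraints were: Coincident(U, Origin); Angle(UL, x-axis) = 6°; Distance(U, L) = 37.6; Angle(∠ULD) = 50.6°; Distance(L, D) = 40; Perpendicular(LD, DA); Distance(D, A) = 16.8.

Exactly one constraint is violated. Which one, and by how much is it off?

Distance(D, A) = 16.8 — off by 6.60.

U = (0.00, 0.00) ✓; UL at 6.000° ✓; |UL| = 37.60 ✓; ∠ULD = 50.60° ✓; |LD| = 40.00 ✓; ∠(LD, DA) = 90.00° ✓; |DA| = 23.40 ✗.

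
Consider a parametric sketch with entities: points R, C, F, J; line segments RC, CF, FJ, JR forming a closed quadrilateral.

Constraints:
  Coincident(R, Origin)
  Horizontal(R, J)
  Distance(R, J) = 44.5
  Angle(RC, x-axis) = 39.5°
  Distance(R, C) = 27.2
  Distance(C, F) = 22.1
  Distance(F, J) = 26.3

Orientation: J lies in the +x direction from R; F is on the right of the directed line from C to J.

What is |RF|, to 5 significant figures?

19.195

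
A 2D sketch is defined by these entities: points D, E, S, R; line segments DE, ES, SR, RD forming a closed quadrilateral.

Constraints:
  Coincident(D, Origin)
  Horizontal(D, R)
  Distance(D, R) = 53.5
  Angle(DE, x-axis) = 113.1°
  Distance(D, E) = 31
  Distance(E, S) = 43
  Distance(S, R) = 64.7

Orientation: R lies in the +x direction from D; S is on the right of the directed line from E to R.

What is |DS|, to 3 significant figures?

17.3

Checks: |ES| = 43.00 ✓; |SR| = 64.70 ✓.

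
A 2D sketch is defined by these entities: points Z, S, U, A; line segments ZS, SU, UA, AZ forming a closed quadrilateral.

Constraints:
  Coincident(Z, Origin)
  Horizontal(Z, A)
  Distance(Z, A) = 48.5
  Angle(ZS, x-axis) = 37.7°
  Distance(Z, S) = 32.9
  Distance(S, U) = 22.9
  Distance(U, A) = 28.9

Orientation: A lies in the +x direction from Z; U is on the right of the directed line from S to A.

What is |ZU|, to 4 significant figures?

19.75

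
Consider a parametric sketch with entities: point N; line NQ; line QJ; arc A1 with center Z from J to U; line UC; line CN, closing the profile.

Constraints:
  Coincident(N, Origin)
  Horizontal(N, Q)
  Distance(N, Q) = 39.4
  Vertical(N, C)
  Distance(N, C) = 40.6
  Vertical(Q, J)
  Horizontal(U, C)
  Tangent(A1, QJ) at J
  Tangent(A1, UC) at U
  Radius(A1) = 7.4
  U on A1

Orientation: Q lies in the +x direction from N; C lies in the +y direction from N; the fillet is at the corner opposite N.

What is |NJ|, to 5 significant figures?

51.523

N is at the origin; N and Q share the same y with |NQ| = 39.4 and Q on the +x side, so Q = (39.400, 0.0000). NC is vertical with |NC| = 40.6 and C on the +y side, so C = (0.0000, 40.600). The virtual corner opposite N is at (39.400, 40.600). Tangency of A1 to QJ means the radius ZJ is perpendicular to QJ and tangency of A1 to UC means the radius ZU is perpendicular to UC, with radius 7.4, so the center Z sits 7.4 in from both sides at Z = (32.000, 33.200). That places the tangent points at J = (39.400, 33.200) on QJ and U = (32.000, 40.600) on UC. Then |NJ| = |J − N| = 51.523.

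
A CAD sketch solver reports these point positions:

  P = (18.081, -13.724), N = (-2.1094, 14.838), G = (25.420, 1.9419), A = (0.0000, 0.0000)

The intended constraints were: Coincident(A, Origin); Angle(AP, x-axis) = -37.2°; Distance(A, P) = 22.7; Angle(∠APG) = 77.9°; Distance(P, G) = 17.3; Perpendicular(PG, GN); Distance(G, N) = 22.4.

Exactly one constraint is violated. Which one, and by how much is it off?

Distance(G, N) = 22.4 — off by 8.00.

A = (0.00, 0.00) ✓; AP at -37.20° ✓; |AP| = 22.70 ✓; ∠APG = 77.90° ✓; |PG| = 17.30 ✓; ∠(PG, GN) = 90.00° ✓; |GN| = 30.40 ✗.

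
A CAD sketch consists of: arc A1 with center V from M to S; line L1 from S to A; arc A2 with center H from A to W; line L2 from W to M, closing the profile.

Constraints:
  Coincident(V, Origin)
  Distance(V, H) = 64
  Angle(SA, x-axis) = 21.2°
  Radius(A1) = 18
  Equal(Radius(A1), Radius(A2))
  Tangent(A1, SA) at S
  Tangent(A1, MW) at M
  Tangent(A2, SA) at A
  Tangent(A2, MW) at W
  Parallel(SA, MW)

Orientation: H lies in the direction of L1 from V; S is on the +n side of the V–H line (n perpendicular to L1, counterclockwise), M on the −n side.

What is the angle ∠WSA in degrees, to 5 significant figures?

29.358°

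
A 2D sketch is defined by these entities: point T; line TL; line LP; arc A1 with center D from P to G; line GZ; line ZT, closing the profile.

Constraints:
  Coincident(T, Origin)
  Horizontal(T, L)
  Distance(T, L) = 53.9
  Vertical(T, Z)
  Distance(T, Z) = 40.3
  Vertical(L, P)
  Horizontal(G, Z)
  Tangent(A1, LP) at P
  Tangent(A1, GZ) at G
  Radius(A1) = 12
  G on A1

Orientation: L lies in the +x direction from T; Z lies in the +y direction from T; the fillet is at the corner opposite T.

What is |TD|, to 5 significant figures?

50.562

T is at the origin; TL is horizontal with |TL| = 53.9 and L on the +x side, so L = (53.900, 0.0000). TZ is vertical with |TZ| = 40.3 and Z on the +y side, so Z = (0.0000, 40.300). The virtual corner opposite T is at (53.900, 40.300). The tangent condition forces DP to be normal to LP and since A1 is tangent to GZ there, DG ⟂ GZ, with radius 12.0, so the center D sits 12.0 in from both sides at D = (41.900, 28.300). Then |TD| = |D − T| = 50.562.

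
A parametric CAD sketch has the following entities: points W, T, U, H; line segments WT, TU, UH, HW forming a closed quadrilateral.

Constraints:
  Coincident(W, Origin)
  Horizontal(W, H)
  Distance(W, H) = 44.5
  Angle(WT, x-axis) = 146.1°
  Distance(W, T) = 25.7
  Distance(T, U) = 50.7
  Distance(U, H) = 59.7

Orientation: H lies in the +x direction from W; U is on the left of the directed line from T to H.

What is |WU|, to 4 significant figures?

52.86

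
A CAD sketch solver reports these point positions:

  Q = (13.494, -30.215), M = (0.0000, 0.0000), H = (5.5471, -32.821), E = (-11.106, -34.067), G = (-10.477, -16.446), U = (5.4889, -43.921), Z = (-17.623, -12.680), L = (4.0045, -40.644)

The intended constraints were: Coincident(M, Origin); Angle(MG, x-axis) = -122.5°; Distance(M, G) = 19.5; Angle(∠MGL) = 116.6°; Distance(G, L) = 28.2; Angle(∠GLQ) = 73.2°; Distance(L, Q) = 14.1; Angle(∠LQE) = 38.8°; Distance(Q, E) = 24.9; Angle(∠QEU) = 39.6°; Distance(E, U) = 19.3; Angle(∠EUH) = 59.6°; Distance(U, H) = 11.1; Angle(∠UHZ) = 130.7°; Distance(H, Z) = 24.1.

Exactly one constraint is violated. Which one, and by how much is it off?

Distance(H, Z) = 24.1 — off by 6.60.

M = (0.00, 0.00) ✓; MG at -122.5° ✓; |MG| = 19.50 ✓; ∠MGL = 116.6° ✓; |GL| = 28.20 ✓; ∠GLQ = 73.20° ✓; |LQ| = 14.10 ✓; ∠LQE = 38.80° ✓; |QE| = 24.90 ✓; ∠QEU = 39.60° ✓; |EU| = 19.30 ✓; ∠EUH = 59.60° ✓; |UH| = 11.10 ✓; ∠UHZ = 130.7° ✓; |HZ| = 30.70 ✗.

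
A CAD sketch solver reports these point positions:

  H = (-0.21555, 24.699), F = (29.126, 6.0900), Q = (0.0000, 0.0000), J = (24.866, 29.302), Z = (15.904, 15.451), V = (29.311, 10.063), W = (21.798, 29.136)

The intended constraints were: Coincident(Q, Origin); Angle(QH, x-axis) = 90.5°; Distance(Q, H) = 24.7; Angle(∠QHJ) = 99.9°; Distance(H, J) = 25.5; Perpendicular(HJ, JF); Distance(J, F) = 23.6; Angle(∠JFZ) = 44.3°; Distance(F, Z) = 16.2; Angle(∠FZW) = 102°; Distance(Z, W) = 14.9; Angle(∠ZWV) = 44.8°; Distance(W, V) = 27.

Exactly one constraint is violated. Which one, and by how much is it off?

Distance(W, V) = 27 — off by 6.50.

Q = (0.00, 0.00) ✓; QH at 90.50° ✓; |QH| = 24.70 ✓; ∠QHJ = 99.90° ✓; |HJ| = 25.50 ✓; ∠(HJ, JF) = 90.00° ✓; |JF| = 23.60 ✓; ∠JFZ = 44.30° ✓; |FZ| = 16.20 ✓; ∠FZW = 102.0° ✓; |ZW| = 14.90 ✓; ∠ZWV = 44.80° ✓; |WV| = 20.50 ✗.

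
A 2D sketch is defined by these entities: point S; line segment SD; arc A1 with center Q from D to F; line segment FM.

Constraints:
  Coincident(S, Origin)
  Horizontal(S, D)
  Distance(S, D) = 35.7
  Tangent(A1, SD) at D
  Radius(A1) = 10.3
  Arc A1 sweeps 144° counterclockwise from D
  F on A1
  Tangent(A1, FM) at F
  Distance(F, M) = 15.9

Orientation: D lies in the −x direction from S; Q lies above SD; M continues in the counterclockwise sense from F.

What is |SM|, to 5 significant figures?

50.890

S is at the origin; SD is horizontal with |SD| = 35.7 and D on the −x side, so D = (-35.700, 0.0000). A1 meets SD tangentially, so QD is at right angles to SD, so Q = D + (0, 10.3) = (-35.700, 10.300). On A1, D sits at bearing -90° from Q; a 144° counterclockwise sweep puts F at bearing 54°, so F = Q + 10.3·(cos 54°, sin 54°) = (-29.646, 18.633). A1 meets FM tangentially, so QF is at right angles to FM, so FM runs along (−sin 54°, cos 54°); with |FM| = 15.9, M = (-42.509, 27.979). Then |SM| = |M − S| = 50.890.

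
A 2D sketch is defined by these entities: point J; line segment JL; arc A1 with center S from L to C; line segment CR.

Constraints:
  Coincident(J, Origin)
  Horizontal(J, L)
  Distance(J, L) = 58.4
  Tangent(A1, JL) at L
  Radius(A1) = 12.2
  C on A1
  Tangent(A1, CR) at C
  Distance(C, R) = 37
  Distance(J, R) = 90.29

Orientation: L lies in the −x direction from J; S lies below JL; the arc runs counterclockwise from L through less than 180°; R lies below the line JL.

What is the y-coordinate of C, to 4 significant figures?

-9.796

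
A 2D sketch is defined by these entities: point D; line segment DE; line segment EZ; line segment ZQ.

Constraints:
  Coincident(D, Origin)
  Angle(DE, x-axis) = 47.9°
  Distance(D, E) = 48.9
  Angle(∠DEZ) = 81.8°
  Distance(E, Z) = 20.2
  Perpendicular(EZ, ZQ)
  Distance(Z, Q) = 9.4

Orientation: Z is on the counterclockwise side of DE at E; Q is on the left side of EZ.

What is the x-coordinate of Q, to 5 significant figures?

10.775

∠DEZ = 81.8°, so EZ runs at 47.9° + (180° − 81.8°) = 146.10° from the x-axis; with |EZ| = 20.2, Z = E + 20.2·(cos 146.10°, sin 146.10°) = (16.018, 47.549). The perpendicularity gives ZQ at right angles to EZ; with |ZQ| = 9.4 on the left of EZ, Q = Z + 9.4·(-0.55775, -0.83001) = (10.775, 39.747). So Q.x = 10.775.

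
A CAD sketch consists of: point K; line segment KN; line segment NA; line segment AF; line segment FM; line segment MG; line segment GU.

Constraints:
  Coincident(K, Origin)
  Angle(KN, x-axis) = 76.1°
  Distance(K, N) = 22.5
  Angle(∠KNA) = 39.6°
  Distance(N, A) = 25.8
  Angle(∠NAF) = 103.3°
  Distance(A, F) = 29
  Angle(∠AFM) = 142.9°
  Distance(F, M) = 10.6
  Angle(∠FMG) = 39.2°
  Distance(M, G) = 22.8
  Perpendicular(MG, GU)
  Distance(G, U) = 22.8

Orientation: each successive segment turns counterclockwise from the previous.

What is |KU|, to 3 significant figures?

27.2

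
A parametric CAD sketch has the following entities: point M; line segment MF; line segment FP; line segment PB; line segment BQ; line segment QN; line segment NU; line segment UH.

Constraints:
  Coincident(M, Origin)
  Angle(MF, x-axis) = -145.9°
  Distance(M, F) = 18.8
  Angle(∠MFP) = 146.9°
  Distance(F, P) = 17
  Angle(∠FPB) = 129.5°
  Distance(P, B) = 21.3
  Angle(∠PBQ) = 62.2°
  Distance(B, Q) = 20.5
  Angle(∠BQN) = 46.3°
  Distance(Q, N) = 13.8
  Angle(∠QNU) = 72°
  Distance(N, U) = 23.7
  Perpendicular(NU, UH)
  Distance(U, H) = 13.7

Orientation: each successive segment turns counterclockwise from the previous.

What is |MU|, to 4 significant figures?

51.58

M is at the origin; MF runs at -145.9° with length 18.8, so F = (-15.57, -10.54). ∠MFP = 146.9° gives FP at -112.8° from the x-axis; with |FP| = 17.0, P = (-22.16, -26.21). ∠FPB = 129.5° gives PB at -62.30° from the x-axis; with |PB| = 21.3, B = (-12.25, -45.07). ∠PBQ = 62.2° gives BQ at 55.50° from the x-axis; with |BQ| = 20.5, Q = (-0.6428, -28.18). ∠BQN = 46.3° gives QN at -170.8° from the x-axis; with |QN| = 13.8, N = (-14.27, -30.38). ∠QNU = 72.0° gives NU at -62.80° from the x-axis; with |NU| = 23.7, U = (-3.432, -51.46). Then |MU| = |U − M| = 51.58.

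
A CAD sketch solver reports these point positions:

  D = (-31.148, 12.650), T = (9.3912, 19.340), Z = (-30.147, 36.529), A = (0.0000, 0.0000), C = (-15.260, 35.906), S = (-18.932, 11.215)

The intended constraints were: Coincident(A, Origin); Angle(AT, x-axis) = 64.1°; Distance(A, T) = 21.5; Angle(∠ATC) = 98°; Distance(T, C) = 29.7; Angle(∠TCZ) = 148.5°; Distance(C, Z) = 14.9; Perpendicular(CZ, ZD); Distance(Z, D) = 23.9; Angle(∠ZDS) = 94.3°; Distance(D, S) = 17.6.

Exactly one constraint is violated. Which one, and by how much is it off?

Distance(D, S) = 17.6 — off by 5.30.

A = (0.00, 0.00) ✓; AT at 64.10° ✓; |AT| = 21.50 ✓; ∠ATC = 98.00° ✓; |TC| = 29.70 ✓; ∠TCZ = 148.5° ✓; |CZ| = 14.90 ✓; ∠(CZ, ZD) = 90.00° ✓; |ZD| = 23.90 ✓; ∠ZDS = 94.30° ✓; |DS| = 12.30 ✗.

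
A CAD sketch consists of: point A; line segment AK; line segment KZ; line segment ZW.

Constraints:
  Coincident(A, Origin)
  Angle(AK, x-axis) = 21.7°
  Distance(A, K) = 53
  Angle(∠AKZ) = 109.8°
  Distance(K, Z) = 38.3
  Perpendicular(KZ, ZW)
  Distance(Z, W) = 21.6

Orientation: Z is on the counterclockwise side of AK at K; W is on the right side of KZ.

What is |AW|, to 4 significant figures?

90.95

A is at the origin; AK runs at 21.7° with length 53.0, so K = 53.0·(cos 21.7°, sin 21.7°) = (49.24, 19.60). ∠AKZ = 109.8°, so KZ runs at 21.7° + (180° − 109.8°) = 91.90° from the x-axis; with |KZ| = 38.3, Z = K + 38.3·(cos 91.90°, sin 91.90°) = (47.97, 57.88). KZ is perpendicular to ZW; with |ZW| = 21.6 on the right of KZ, W = Z + 21.6·(0.9995, 0.03316) = (69.56, 58.59). Then |AW| = |W − A| = 90.95.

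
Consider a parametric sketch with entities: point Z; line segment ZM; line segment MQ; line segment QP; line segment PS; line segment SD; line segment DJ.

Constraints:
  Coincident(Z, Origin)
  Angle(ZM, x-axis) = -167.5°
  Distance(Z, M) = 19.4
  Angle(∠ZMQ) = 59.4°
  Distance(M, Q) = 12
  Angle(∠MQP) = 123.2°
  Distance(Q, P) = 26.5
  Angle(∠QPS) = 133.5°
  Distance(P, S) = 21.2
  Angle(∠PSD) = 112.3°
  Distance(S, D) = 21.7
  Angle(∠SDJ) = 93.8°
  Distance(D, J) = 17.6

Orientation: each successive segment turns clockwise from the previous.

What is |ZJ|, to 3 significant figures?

18.3

Z is at the origin; ZM runs at -167.5° with length 19.4, so M = (-18.9, -4.20). ∠ZMQ = 59.4° gives MQ at 71.9° from the x-axis; with |MQ| = 12.0, Q = (-15.2, 7.21). ∠MQP = 123.2° gives QP at 15.1° from the x-axis; with |QP| = 26.5, P = (10.4, 14.1). ∠QPS = 133.5° gives PS at -31.4° from the x-axis; with |PS| = 21.2, S = (28.5, 3.07). ∠PSD = 112.3° gives SD at -99.1° from the x-axis; with |SD| = 21.7, D = (25.0, -18.4). ∠SDJ = 93.8° gives DJ at 175° from the x-axis; with |DJ| = 17.6, J = (7.51, -16.7). Then |ZJ| = |J − Z| = 18.3.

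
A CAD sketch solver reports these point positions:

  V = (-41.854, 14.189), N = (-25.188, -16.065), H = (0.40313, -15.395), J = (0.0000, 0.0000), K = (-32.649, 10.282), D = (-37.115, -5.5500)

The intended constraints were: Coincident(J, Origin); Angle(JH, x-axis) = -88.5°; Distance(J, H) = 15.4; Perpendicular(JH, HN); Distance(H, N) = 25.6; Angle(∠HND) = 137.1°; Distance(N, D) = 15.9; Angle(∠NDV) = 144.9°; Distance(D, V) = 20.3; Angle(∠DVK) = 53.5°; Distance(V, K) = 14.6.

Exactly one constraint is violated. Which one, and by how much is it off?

Distance(V, K) = 14.6 — off by 4.60.

J = (0.00, 0.00) ✓; JH at -88.50° ✓; |JH| = 15.40 ✓; ∠(JH, HN) = 90.00° ✓; |HN| = 25.60 ✓; ∠HND = 137.1° ✓; |ND| = 15.90 ✓; ∠NDV = 144.9° ✓; |DV| = 20.30 ✓; ∠DVK = 53.50° ✓; |VK| = 10.00 ✗.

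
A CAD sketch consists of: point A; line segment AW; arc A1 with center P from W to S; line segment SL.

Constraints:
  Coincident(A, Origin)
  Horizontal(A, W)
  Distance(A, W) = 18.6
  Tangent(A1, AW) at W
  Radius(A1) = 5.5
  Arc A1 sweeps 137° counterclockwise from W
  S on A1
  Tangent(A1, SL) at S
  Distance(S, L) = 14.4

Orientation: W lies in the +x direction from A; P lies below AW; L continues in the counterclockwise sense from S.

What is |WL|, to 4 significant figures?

20.50

On A1, W sits at bearing 90° from P; a 137° counterclockwise sweep puts S at bearing 227°, so S = P + 5.5·(cos 227°, sin 227°) = (14.85, -9.522). A1 meets SL tangentially, so PS is at right angles to SL, so SL runs along (−sin 227°, cos 227°); with |SL| = 14.4, L = (25.38, -19.34). Then |WL| = |L − W| = 20.50.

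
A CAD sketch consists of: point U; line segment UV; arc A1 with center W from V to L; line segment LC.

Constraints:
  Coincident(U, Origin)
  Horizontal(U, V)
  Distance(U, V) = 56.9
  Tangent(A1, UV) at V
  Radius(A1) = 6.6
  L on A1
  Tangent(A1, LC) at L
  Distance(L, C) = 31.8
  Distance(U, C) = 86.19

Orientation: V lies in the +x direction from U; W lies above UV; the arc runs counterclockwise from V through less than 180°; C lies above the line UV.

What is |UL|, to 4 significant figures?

62.16

U is at the origin; U and V share the same y with |UV| = 56.9 and V on the +x side, so V = (56.90, 0.000). Tangency of A1 to UV means the radius WV is perpendicular to UV, so W = V + (0, 6.6) = (56.90, 6.600). Since WL ⟂ LC (tangency), |WC| = √(6.6² + 31.8²) = 32.48 regardless of where L sits on A1. So C lies on both circle(U, 86.19) and circle(W, 32.48); the above-UV intersection is C = (81.64, 27.65). L is the foot of the tangent from C: L = (62.11, 2.547).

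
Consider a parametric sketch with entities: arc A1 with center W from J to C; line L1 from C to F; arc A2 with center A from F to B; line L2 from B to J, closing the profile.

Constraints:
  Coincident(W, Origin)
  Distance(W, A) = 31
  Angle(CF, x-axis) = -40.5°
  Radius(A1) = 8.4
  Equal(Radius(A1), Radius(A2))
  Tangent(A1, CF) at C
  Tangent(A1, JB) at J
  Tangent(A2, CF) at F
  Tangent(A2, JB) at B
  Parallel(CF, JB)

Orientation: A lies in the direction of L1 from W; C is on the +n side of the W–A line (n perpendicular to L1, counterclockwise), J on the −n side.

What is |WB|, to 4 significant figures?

32.12

The slot axis is L1's direction at -40.5°, so u = (cos -40.5°, sin -40.5°) = (0.7604, -0.6494) and n = (−sin -40.5°, cos -40.5°) = (0.6494, 0.7604). W is at the origin and A lies 31.0 along u from W, so A = 31.0·u = (23.57, -20.13). Tangency of A1 to both parallel lines with radius 8.4 puts C and J at W ± 8.4·n: C = (5.455, 6.387), J = (-5.455, -6.387). Equal radii place F and B the same way about A: F = A + 8.4·n = (29.03, -13.75), B = A − 8.4·n = (18.12, -26.52). Then |WB| = |B − W| = 32.12.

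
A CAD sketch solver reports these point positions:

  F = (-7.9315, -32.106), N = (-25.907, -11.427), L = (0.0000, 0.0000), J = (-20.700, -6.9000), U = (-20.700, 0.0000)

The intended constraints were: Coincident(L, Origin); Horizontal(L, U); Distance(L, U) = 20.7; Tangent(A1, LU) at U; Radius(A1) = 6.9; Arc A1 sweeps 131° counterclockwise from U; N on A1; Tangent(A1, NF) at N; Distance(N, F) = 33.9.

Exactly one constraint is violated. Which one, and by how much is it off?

Distance(N, F) = 33.9 — off by 6.50.

L = (0.00, 0.00) ✓; L.y = 0.00, U.y = 0.00 ✓; |LU| = 20.70 ✓; ∠(JU, UL) = 90.00° ✓; |JU| = 6.900 ✓; bearing(J→N) − bearing(J→U) = 131.0° ✓; |JN| = 6.900 ✓; ∠(JN, NF) = 90.00° ✓; |NF| = 27.40 ✗.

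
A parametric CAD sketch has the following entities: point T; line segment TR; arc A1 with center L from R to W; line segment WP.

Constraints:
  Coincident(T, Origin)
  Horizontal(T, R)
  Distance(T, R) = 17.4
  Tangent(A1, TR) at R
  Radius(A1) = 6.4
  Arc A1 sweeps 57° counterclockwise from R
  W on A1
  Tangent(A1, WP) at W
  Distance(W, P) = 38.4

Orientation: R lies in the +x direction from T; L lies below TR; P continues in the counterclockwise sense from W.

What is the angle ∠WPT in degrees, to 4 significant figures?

18.81°

On A1, R sits at bearing 90° from L; a 57° counterclockwise sweep puts W at bearing 147°, so W = L + 6.4·(cos 147°, sin 147°) = (12.03, -2.914). The tangent condition forces LW to be normal to WP, so WP runs along (−sin 147°, cos 147°); with |WP| = 38.4, P = (-8.882, -35.12). Then cos ∠WPT = PW·PT / (|PW||PT|), giving 18.81°.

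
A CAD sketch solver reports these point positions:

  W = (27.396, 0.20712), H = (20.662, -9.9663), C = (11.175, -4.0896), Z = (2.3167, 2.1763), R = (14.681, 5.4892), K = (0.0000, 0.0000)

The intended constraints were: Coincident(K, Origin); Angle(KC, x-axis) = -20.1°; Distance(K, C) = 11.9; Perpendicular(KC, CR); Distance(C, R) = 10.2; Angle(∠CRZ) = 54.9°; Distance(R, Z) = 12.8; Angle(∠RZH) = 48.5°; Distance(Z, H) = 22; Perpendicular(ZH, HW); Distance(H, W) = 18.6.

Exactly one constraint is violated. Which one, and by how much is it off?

Distance(H, W) = 18.6 — off by 6.40.

K = (0.00, 0.00) ✓; KC at -20.10° ✓; |KC| = 11.90 ✓; ∠(KC, CR) = 90.00° ✓; |CR| = 10.20 ✓; ∠CRZ = 54.90° ✓; |RZ| = 12.80 ✓; ∠RZH = 48.50° ✓; |ZH| = 22.00 ✓; ∠(ZH, HW) = 90.00° ✓; |HW| = 12.20 ✗.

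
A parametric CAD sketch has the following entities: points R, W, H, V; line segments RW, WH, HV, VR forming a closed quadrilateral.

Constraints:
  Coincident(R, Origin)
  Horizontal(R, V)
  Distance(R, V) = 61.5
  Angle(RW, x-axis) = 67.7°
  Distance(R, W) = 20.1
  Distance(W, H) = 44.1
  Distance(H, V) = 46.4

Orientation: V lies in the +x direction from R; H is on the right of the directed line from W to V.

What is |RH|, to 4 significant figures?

31.62

R is at the origin; R and V share the same y with |RV| = 61.5 and V in +x, so V = (61.5, 0). RW runs at 67.7° with |RW| = 20.1, so W = (7.627, 18.60). H is determined by |WH| = 44.1 and |HV| = 46.4 together: it lies at the intersection of circle(W, 44.1) and circle(V, 46.4). With |WV| = 56.99, the foot of the radical line on WV is 26.67 from W and the perpendicular offset is √(44.1² − 26.67²) = 35.12. Taking the right-of-WV solution: H = (21.38, -23.30).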